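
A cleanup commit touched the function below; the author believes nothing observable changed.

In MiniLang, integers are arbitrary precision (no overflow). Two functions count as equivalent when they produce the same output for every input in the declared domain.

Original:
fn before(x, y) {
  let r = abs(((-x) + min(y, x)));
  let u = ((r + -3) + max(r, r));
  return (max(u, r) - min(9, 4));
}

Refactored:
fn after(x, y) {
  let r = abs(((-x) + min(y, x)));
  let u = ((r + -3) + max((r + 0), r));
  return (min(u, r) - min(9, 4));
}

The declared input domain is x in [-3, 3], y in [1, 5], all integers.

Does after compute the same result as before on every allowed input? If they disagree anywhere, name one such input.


Consider the input x=-3, y=1.
before: r = 0; u = -3; return -4
after: r = 0; u = -3; return -7
-4 against -7: the behavior changed.
verdict: not equivalent; witness: x=-3, y=1


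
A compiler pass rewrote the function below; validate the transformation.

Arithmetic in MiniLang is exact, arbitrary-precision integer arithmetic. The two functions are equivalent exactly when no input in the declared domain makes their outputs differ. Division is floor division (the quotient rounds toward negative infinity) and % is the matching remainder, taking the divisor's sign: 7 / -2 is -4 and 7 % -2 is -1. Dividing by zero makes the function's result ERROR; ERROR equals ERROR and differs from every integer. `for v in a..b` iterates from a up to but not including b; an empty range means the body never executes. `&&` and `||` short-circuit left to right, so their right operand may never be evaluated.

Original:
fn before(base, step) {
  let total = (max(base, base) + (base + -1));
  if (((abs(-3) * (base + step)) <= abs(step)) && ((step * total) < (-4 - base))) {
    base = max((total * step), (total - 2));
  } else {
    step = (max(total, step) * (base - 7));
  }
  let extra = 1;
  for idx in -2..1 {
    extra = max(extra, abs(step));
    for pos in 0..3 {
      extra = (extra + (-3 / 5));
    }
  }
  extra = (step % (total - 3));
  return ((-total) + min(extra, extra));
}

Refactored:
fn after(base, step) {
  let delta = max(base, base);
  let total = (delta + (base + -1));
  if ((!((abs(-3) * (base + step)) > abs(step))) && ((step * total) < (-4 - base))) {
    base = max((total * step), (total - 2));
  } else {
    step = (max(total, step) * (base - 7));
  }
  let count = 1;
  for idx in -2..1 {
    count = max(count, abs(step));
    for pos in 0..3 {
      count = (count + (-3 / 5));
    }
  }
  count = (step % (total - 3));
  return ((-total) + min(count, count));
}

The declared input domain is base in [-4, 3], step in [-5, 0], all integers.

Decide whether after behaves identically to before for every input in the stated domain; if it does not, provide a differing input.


The two versions differ — the changes include local variable names differ; and boolean connective usage differs; and statement counts differ; and comparison usage differs.
As a probe, take base=0, step=-4: before runs total becomes -1; next (((abs(-3) * (base + step)) <= abs(step)) && ((step * total) < (-4 - base))) evaluates to false; next step becomes 7; next extra becomes 1; next at idx=-2:; next extra becomes 7; next at pos=0:; next extra becomes 6; next at pos=1:; next extra becomes 5; next at pos=2:; next extra becomes 4; next at idx=-1:; next extra becomes 7; next at pos=0:; next extra becomes 6; next at pos=1:; next extra becomes 5; next at pos=2:; next extra becomes 4; next at idx=0:; next extra becomes 7; next at pos=0:; next extra becomes 6; next at pos=1:; next extra becomes 5; next at pos=2:; next extra becomes 4; next extra becomes -1; next final value 0; after runs delta becomes 0; next total becomes -1; next ((!((abs(-3) * (base + step)) > abs(step))) && ((step * total) < (-4 - base))) evaluates to false; next step becomes 7; next count becomes 1; next at idx=-2:; next count becomes 7; next at pos=0:; next count becomes 6; next at pos=1:; next count becomes 5; next at pos=2:; next count becomes 4; next at idx=-1:; next count becomes 7; next at pos=0:; next count becomes 6; next at pos=1:; next count becomes 5; next at pos=2:; next count becomes 4; next at idx=0:; next count becomes 7; next at pos=0:; next count becomes 6; next at pos=1:; next count becomes 5; next at pos=2:; next count becomes 4; next count becomes -1; next final value 0; both end at 0.
Checked all 48 inputs in the declared domain: the outputs agree on every one.
verdict: equivalent


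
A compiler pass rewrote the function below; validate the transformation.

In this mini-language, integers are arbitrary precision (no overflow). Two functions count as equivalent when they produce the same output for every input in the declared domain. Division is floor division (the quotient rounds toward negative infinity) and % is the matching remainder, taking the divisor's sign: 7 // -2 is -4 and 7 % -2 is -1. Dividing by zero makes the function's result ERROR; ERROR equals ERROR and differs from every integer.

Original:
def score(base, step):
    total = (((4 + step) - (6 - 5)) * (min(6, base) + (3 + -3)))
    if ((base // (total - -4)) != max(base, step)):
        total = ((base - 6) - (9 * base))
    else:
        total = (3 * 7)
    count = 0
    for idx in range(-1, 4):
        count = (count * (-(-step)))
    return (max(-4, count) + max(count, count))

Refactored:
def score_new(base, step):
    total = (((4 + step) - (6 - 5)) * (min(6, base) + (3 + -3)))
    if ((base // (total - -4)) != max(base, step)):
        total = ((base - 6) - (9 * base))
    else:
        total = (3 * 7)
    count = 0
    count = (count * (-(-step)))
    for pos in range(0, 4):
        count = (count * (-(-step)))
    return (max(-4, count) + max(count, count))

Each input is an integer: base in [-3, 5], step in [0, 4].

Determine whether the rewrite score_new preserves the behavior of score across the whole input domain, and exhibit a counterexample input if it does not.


This is a faithful refactor — arithmetic usage differs, local variable names differ, statement counts differ, loop structure differs, but the computed results match everywhere.
Tracing base=5, step=2: score: total becomes 25; next ((base // (total - -4)) != max(base, step)) evaluates to true; next total becomes -46; next count becomes 0; next at idx=-1:; next count becomes 0; next at idx=0:; next count becomes 0; next at idx=1:; next count becomes 0; next at idx=2:; next count becomes 0; next at idx=3:; next count becomes 0; next final value 0 | score_new: total becomes 25; next ((base // (total - -4)) != max(base, step)) evaluates to true; next total becomes -46; next count becomes 0; next count becomes 0; next at pos=0:; next count becomes 0; next at pos=1:; next count becomes 0; next at pos=2:; next count becomes 0; next at pos=3:; next count becomes 0; next final value 0 — matching result 0.
Checked all 45 inputs in the declared domain: the outputs agree on every one.
verdict: equivalent


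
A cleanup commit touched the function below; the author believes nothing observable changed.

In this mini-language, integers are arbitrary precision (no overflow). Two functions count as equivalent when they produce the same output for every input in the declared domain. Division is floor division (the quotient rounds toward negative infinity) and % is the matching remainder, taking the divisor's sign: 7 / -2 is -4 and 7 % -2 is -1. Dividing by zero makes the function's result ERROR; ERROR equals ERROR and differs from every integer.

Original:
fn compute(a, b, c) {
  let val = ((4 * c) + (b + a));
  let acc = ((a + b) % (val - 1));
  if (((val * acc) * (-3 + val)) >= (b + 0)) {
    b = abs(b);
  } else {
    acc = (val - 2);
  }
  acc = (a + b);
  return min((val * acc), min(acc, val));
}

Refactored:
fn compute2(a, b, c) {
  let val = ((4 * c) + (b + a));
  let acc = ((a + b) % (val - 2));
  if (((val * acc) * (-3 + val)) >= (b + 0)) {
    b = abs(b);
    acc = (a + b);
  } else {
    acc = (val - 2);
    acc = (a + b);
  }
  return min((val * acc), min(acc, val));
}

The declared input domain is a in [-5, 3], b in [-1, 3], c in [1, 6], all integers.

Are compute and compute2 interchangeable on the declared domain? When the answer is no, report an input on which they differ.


Evaluate both at a=-5, b=-1, c=1.
compute: val := -2 | acc := 0 | (((val * acc) * (-3 + val)) >= (b + 0)): true | b := 1 | acc := -4 | result -4
compute2: val := -2 | acc := -2 | (((val * acc) * (-3 + val)) >= (b + 0)): false | acc := -4 | acc := -6 | result -6
-4 vs -6 — the two versions disagree here.
verdict: not equivalent; witness: a=-5, b=-1, c=1


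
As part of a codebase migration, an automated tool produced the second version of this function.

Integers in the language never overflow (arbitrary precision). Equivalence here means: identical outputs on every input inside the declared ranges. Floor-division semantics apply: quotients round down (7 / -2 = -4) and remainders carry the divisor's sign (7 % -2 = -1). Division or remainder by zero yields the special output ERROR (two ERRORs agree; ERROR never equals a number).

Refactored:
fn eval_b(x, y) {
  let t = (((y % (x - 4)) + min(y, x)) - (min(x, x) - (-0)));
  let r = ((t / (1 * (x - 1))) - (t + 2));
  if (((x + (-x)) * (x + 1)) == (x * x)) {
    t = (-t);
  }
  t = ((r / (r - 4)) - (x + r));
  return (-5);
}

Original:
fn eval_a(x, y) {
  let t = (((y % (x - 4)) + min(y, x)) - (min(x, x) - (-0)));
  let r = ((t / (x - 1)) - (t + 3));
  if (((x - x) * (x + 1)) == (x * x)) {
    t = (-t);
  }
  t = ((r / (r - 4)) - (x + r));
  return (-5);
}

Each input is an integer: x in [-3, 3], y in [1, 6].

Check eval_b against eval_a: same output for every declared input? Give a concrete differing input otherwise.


These are not equivalent — on x=-3, y=1 the outputs split (ERROR vs -5).
eval_a: t=-6, then r=4, then (((x - x) * (x + 1)) == (x * x)) is false, then a zero divisor aborts: ERROR
eval_b: t=-6, then r=5, then (((x + (-x)) * (x + 1)) == (x * x)) is false, then t=3, then returns -5
verdict: not equivalent; witness: x=-3, y=1


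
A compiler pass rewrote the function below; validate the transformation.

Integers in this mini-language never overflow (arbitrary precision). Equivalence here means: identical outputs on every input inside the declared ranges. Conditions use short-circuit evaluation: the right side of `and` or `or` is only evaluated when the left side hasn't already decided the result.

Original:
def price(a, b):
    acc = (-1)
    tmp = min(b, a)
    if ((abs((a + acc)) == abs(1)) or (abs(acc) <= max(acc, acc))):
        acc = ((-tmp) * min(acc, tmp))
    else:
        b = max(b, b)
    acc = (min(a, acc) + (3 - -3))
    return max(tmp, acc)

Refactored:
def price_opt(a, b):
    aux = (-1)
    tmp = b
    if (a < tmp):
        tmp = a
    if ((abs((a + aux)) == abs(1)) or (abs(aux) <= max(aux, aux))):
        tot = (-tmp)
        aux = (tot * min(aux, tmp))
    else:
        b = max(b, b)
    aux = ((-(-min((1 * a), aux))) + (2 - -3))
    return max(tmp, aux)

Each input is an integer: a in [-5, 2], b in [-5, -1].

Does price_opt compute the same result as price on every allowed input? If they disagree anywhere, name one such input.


There is a counterexample at a=-5, b=-5: 1 on one side, 0 on the other.
price: acc := -1 | tmp := -5 | ((abs((a + acc)) == abs(1)) or (abs(acc) <= max(acc, acc))): false | b := -5 | acc := 1 | result 1
price_opt: aux := -1 | tmp := -5 | (a < tmp): false | ((abs((a + aux)) == abs(1)) or (abs(aux) <= max(aux, aux))): false | b := -5 | aux := 0 | result 0
verdict: not equivalent; witness: a=-5, b=-5


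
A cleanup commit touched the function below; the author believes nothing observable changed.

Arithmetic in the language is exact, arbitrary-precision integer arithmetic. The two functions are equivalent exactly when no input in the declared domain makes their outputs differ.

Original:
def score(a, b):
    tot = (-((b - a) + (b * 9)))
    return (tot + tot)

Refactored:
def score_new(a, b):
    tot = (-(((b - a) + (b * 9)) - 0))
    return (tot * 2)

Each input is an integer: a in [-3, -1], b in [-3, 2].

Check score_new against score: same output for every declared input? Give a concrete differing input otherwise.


Behavior is preserved: although constant usage differs; and arithmetic usage differs, the outputs never diverge.
One worked example (a=-2, b=0) — score: tot := -2 | result -4; score_new: tot := -2 | result -4; agreement on -4.
Checked all 18 inputs in the declared domain: the outputs agree on every one.
verdict: equivalent


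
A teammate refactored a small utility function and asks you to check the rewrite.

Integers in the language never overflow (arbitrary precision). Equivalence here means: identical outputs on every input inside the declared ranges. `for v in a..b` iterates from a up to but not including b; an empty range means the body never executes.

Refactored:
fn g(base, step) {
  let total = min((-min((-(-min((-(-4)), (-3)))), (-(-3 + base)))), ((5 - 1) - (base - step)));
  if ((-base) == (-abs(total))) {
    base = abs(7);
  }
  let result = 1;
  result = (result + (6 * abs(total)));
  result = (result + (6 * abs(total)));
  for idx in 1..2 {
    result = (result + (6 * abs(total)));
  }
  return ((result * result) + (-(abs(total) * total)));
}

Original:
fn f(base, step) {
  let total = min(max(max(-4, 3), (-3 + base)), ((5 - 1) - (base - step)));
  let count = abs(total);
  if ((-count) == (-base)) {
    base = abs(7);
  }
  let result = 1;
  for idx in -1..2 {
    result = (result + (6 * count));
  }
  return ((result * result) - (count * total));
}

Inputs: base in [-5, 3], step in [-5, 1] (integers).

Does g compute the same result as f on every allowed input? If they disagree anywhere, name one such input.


Comparing the listings, the differences include: constant usage differs; also loop structure differs; also min/max/abs usage differs; also statement counts differ; also arithmetic usage differs; also local variable names differ.
As a probe, take base=2, step=-1: f runs total=1, then count=1, then ((-count) == (-base)) is false, then result=1, then (idx=-1), then result=7, then (idx=0), then result=13, then (idx=1), then result=19, then returns 360; g runs total=1, then ((-base) == (-abs(total))) is false, then result=1, then result=7, then result=13, then (idx=1), then result=19, then returns 360; both end at 360.
An exhaustive pass over the 63 declared inputs shows identical outputs.
verdict: equivalent


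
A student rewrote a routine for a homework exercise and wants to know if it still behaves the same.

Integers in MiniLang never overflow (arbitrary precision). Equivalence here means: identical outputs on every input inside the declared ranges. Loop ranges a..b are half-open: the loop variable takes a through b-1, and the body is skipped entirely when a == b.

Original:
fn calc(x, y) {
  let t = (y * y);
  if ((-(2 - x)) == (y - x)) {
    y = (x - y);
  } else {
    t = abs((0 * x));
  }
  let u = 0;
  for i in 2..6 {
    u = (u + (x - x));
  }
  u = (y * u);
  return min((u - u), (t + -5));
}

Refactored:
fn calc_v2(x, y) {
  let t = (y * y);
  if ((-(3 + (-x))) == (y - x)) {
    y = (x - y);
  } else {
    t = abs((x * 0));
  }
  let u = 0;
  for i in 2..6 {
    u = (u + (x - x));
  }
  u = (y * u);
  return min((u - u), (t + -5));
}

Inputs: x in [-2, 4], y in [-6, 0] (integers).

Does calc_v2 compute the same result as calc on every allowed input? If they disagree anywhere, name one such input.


Try x=-2, y=-6.
calc: t := 36 | ((-(2 - x)) == (y - x)): true | y := 4 | u := 0 | iter i=2: | u := 0 | iter i=3: | u := 0 | iter i=4: | u := 0 | iter i=5: | u := 0 | u := 0 | result 0
calc_v2: t := 36 | ((-(3 + (-x))) == (y - x)): false | t := 0 | u := 0 | iter i=2: | u := 0 | iter i=3: | u := 0 | iter i=4: | u := 0 | iter i=5: | u := 0 | u := 0 | result -5
0 != -5, so the rewrite changes behavior.
verdict: not equivalent; witness: x=-2, y=-6


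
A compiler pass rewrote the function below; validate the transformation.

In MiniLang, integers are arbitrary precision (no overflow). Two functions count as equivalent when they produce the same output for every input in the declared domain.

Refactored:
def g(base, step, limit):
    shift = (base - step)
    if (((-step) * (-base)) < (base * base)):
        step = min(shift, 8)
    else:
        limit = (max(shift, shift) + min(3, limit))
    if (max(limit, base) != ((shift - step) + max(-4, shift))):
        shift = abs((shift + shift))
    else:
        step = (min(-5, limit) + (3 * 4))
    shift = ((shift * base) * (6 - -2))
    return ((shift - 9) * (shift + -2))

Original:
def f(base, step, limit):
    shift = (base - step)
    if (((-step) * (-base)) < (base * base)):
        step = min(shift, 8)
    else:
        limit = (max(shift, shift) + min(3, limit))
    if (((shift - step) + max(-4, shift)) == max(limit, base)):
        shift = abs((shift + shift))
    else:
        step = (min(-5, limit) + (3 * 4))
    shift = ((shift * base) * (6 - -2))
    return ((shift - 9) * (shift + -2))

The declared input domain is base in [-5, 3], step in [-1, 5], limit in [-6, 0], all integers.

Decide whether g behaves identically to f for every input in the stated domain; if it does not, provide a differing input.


There is a counterexample at base=-5, step=-1, limit=-6: 23858 on one side, 105938 on the other.
f: shift becomes -4; next (((-step) * (-base)) < (base * base)) evaluates to true; next step becomes -4; next (((shift - step) + max(-4, shift)) == max(limit, base)) evaluates to false; next step becomes 6; next shift becomes 160; next final value 23858
g: shift becomes -4; next (((-step) * (-base)) < (base * base)) evaluates to true; next step becomes -4; next (max(limit, base) != ((shift - step) + max(-4, shift))) evaluates to true; next shift becomes 8; next shift becomes -320; next final value 105938
verdict: not equivalent; witness: base=-5, step=-1, limit=-6


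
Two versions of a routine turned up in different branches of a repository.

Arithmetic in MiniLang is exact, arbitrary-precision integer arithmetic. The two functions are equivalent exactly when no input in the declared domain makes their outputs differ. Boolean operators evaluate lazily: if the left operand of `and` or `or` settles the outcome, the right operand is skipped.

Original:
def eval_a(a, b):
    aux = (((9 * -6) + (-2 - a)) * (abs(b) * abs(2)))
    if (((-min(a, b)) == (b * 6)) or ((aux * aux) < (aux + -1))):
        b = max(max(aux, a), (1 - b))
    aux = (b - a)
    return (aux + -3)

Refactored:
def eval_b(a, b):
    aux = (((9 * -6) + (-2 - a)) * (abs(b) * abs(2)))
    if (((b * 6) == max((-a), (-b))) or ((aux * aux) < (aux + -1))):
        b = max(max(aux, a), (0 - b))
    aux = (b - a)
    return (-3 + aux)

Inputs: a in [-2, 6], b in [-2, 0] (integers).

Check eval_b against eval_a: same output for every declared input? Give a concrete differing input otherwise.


Try a=0, b=0.
eval_a: aux := 0 | (((-min(a, b)) == (b * 6)) or ((aux * aux) < (aux + -1))): true | b := 1 | aux := 1 | result -2
eval_b: aux := 0 | (((b * 6) == max((-a), (-b))) or ((aux * aux) < (aux + -1))): true | b := 0 | aux := 0 | result -3
-2 != -3, so the rewrite changes behavior.
verdict: not equivalent; witness: a=0, b=0


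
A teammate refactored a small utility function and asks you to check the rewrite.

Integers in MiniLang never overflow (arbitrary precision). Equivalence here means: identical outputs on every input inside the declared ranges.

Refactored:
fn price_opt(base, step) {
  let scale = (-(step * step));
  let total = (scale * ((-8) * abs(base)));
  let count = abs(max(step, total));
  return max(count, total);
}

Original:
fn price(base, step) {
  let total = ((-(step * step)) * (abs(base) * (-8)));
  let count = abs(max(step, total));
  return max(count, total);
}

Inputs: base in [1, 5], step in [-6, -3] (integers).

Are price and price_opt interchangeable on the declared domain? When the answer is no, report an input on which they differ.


Equivalent — the differences include statement counts differ, and local variable names differ, yet no declared input distinguishes the two.
One worked example (base=1, step=-6) — price: total becomes 288; next count becomes 288; next final value 288; price_opt: scale becomes -36; next total becomes 288; next count becomes 288; next final value 288; agreement on 288.
An exhaustive pass over the 20 declared inputs shows identical outputs.
verdict: equivalent


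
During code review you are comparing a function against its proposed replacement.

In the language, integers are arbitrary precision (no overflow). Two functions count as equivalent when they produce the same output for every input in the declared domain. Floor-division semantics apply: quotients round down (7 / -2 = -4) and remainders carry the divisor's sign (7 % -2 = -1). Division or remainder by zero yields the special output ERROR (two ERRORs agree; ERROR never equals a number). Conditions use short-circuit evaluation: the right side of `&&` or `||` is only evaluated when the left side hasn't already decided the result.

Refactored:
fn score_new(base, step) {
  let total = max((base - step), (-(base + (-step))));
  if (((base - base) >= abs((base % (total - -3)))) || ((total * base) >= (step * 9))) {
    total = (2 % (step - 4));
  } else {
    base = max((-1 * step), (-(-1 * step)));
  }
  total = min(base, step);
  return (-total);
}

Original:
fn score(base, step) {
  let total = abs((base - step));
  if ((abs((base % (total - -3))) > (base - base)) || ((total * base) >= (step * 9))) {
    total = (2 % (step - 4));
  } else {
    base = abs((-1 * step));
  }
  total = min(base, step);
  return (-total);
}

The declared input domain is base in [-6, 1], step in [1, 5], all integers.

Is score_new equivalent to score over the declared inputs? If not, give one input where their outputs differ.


Consider the input base=-6, step=1.
score: total = 7; ((abs((base % (total - -3))) > (base - base)) || ((total * base) >= (step * 9))) -> true; total = -1; total = -6; return 6
score_new: total = 7; (((base - base) >= abs((base % (total - -3)))) || ((total * base) >= (step * 9))) -> false; base = 1; total = 1; return -1
6 vs -1 — the two versions disagree here.
verdict: not equivalent; witness: base=-6, step=1


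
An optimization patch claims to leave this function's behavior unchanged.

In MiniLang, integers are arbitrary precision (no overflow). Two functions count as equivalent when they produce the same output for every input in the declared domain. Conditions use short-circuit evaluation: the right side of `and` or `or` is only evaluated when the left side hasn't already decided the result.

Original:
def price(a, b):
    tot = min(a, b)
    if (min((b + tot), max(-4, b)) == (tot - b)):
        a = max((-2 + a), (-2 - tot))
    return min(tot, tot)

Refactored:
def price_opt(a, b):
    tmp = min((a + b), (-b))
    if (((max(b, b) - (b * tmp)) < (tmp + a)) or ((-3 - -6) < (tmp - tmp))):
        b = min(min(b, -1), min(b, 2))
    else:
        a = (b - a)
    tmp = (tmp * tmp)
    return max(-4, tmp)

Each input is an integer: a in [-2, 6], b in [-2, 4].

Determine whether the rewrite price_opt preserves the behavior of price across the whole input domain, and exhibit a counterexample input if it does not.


There is a counterexample at a=-2, b=-2: -2 on one side, 16 on the other.
price: tot becomes -2; next (min((b + tot), max(-4, b)) == (tot - b)) evaluates to false; next final value -2
price_opt: tmp becomes -4; next (((max(b, b) - (b * tmp)) < (tmp + a)) or ((-3 - -6) < (tmp - tmp))) evaluates to true; next b becomes -2; next tmp becomes 16; next final value 16
verdict: not equivalent; witness: a=-2, b=-2


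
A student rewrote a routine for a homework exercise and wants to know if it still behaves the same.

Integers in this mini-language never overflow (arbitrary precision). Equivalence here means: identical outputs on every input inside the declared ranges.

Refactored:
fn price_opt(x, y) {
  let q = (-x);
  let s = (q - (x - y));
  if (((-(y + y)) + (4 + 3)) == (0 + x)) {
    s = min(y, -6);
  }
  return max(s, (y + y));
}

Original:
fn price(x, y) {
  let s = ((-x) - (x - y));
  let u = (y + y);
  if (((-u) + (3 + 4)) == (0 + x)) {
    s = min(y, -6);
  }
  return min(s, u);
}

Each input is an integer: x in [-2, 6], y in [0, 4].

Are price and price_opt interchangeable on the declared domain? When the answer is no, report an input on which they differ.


These are not equivalent — on x=-2, y=0 the outputs split (0 vs 4).
price: s becomes 4; next u becomes 0; next (((-u) + (3 + 4)) == (0 + x)) evaluates to false; next final value 0
price_opt: q becomes 2; next s becomes 4; next (((-(y + y)) + (4 + 3)) == (0 + x)) evaluates to false; next final value 4
verdict: not equivalent; witness: x=-2, y=0


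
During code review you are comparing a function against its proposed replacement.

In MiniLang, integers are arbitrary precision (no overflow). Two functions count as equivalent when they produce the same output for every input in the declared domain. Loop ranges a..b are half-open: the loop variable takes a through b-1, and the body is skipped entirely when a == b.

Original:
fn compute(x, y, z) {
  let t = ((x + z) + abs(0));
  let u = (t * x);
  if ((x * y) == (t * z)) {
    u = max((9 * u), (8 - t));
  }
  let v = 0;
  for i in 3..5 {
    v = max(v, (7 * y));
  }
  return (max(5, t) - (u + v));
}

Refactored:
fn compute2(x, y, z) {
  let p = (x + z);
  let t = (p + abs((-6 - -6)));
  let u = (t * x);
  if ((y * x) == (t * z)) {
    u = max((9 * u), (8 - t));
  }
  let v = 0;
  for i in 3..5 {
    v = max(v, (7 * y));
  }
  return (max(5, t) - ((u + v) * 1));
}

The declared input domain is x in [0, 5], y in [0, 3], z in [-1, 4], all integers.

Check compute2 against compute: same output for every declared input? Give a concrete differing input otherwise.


Reading the diff, among the changes: arithmetic usage differs, and constant usage differs, and statement counts differ, and local variable names differ.
As a probe, take x=4, y=3, z=1: compute runs t := 5 | u := 20 | ((x * y) == (t * z)): false | v := 0 | iter i=3: | v := 21 | iter i=4: | v := 21 | result -36; compute2 runs p := 5 | t := 5 | u := 20 | ((y * x) == (t * z)): false | v := 0 | iter i=3: | v := 21 | iter i=4: | v := 21 | result -36; both end at -36.
Every one of the 144 inputs gives matching results.
verdict: equivalent


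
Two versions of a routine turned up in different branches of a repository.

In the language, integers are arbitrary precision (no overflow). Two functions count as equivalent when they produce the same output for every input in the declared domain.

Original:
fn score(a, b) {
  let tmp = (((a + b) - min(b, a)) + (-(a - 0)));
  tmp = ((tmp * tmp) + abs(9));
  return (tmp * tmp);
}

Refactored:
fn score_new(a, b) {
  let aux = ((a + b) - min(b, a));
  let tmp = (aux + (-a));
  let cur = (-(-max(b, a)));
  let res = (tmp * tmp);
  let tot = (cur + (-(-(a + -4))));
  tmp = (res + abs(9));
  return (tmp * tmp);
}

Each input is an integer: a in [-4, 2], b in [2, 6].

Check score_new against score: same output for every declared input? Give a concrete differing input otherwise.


This is a faithful refactor — min/max/abs usage differs, local variable names differ, arithmetic usage differs, statement counts differ, constant usage differs, but the computed results match everywhere.
As a probe, take a=1, b=5: score runs tmp=4, then tmp=25, then returns 625; score_new runs aux=5, then tmp=4, then cur=5, then res=16, then tot=2, then tmp=25, then returns 625; both end at 625.
An exhaustive pass over the 35 declared inputs shows identical outputs.
verdict: equivalent


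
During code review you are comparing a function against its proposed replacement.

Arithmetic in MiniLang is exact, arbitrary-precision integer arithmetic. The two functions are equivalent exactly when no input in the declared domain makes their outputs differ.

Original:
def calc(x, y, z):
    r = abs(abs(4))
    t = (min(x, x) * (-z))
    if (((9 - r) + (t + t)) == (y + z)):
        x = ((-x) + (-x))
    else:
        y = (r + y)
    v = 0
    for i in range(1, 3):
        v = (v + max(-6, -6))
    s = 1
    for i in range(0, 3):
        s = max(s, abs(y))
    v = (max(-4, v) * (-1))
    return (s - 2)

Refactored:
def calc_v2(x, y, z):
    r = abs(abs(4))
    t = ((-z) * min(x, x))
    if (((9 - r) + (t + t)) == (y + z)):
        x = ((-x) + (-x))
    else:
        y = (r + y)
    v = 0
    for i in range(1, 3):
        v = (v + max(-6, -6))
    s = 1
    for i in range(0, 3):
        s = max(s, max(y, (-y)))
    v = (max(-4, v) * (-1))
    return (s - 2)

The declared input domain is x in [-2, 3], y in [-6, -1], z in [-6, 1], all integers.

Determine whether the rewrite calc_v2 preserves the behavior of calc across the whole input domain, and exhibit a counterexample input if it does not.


Side by side, the visible changes include: min/max/abs usage differs.
One worked example (x=0, y=-1, z=1) — calc: r = 4; t = 0; (((9 - r) + (t + t)) == (y + z)) -> false; y = 3; v = 0; [i=1]; v = -6; [i=2]; v = -12; s = 1; [i=0]; s = 3; [i=1]; s = 3; [i=2]; s = 3; v = 4; return 1; calc_v2: r = 4; t = 0; (((9 - r) + (t + t)) == (y + z)) -> false; y = 3; v = 0; [i=1]; v = -6; [i=2]; v = -12; s = 1; [i=0]; s = 3; [i=1]; s = 3; [i=2]; s = 3; v = 4; return 1; agreement on 1.
Sweeping the whole domain (288 inputs) finds no disagreement.
verdict: equivalent


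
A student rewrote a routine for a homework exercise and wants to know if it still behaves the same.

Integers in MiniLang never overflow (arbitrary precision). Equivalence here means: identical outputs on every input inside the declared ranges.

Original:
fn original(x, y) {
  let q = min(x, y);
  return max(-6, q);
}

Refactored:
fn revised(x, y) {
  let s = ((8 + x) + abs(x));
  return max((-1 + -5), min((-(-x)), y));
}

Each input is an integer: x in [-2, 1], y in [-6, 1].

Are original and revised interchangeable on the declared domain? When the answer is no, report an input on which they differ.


The two are interchangeable: min/max/abs usage differs, and constant usage differs, and local variable names differ, and arithmetic usage differs, and every declared input agrees.
As a probe, take x=-2, y=-4: original runs q = -4; return -4; revised runs s = 8; return -4; both end at -4.
Every one of the 32 inputs gives matching results.
verdict: equivalent


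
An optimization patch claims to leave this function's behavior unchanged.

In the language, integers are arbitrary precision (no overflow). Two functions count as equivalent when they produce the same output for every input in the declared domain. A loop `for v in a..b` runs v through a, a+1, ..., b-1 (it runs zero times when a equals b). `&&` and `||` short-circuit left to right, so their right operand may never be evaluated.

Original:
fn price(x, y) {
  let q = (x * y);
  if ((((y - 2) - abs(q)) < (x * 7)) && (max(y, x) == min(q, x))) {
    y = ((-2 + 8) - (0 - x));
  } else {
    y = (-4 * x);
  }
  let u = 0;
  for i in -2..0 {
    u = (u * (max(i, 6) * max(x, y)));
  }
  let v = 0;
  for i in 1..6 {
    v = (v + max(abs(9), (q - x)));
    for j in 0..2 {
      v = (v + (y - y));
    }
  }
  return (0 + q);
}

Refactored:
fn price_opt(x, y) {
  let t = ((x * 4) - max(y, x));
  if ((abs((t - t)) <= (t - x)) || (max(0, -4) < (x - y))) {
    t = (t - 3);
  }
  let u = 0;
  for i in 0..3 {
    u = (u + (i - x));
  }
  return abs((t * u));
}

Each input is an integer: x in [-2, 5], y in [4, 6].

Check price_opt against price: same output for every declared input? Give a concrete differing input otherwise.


The rewrite breaks on x=-2, y=4, where the results are -8 and 108.
price: q=-8, then ((((y - 2) - abs(q)) < (x * 7)) && (max(y, x) == min(q, x))) is false, then y=8, then u=0, then (i=-2), then u=0, then (i=-1), then u=0, then v=0, then (i=1), then v=9, then (j=0), then v=9, then (j=1), then v=9, then (i=2), then v=18, then (j=0), then v=18, then (j=1), then v=18, then (i=3), then v=27, then (j=0), then v=27, then (j=1), then v=27, then (i=4), then v=36, then (j=0), then v=36, then (j=1), then v=36, then (i=5), then v=45, then (j=0), then v=45, then (j=1), then v=45, then returns -8
price_opt: t=-12, then ((abs((t - t)) <= (t - x)) || (max(0, -4) < (x - y))) is false, then u=0, then (i=0), then u=2, then (i=1), then u=5, then (i=2), then u=9, then returns 108
verdict: not equivalent; witness: x=-2, y=4


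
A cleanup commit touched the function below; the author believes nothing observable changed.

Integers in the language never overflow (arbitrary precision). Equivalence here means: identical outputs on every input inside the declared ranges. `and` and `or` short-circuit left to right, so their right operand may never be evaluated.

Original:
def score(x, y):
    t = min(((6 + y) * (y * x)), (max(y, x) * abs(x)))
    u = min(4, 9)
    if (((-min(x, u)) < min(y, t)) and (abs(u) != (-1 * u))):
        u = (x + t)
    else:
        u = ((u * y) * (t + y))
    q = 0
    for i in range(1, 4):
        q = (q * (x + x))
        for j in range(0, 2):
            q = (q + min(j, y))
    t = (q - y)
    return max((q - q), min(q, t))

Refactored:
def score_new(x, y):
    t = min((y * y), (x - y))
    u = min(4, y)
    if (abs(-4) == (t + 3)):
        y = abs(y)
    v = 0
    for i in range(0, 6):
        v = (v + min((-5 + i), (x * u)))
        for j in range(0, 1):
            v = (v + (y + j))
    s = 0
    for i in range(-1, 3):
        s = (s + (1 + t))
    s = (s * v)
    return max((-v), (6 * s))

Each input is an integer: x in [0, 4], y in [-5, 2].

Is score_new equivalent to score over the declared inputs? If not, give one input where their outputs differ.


Not equivalent: x=0, y=-5 separates them (0 vs 45).
score: t=0, then u=4, then (((-min(x, u)) < min(y, t)) and (abs(u) != (-1 * u))) is false, then u=100, then q=0, then (i=1), then q=0, then (j=0), then q=-5, then (j=1), then q=-10, then (i=2), then q=0, then (j=0), then q=-5, then (j=1), then q=-10, then (i=3), then q=0, then (j=0), then q=-5, then (j=1), then q=-10, then t=-5, then returns 0
score_new: t=5, then u=-5, then (abs(-4) == (t + 3)) is false, then v=0, then (i=0), then v=-5, then (j=0), then v=-10, then (i=1), then v=-14, then (j=0), then v=-19, then (i=2), then v=-22, then (j=0), then v=-27, then (i=3), then v=-29, then (j=0), then v=-34, then (i=4), then v=-35, then (j=0), then v=-40, then (i=5), then v=-40, then (j=0), then v=-45, then s=0, then (i=-1), then s=6, then (i=0), then s=12, then (i=1), then s=18, then (i=2), then s=24, then s=-1080, then returns 45
verdict: not equivalent; witness: x=0, y=-5


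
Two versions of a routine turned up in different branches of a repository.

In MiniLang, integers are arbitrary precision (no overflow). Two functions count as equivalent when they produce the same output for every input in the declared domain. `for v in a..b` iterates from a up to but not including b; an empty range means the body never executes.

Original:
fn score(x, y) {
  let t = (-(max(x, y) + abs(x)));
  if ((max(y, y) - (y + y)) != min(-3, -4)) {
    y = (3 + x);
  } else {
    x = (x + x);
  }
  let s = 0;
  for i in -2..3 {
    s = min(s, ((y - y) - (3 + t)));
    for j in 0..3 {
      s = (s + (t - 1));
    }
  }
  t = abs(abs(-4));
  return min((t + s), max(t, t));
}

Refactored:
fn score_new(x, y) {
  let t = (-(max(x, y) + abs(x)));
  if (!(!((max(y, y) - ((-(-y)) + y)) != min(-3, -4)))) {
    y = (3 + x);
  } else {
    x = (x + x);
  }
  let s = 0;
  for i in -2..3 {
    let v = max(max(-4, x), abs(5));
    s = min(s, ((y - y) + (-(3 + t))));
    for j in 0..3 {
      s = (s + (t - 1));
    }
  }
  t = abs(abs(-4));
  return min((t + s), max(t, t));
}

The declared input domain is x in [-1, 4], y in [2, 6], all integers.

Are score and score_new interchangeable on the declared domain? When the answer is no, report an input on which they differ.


The two versions differ — the changes include statement counts differ; boolean connective usage differs; local variable names differ; min/max/abs usage differs; constant usage differs; arithmetic usage differs.
One worked example (x=-1, y=6) — score: t becomes -7; next ((max(y, y) - (y + y)) != min(-3, -4)) evaluates to true; next y becomes 2; next s becomes 0; next at i=-2:; next s becomes 0; next at j=0:; next s becomes -8; next at j=1:; next s becomes -16; next at j=2:; next s becomes -24; next at i=-1:; next s becomes -24; next at j=0:; next s becomes -32; next at j=1:; next s becomes -40; next at j=2:; next s becomes -48; next at i=0:; next s becomes -48; next at j=0:; next s becomes -56; next at j=1:; next s becomes -64; next at j=2:; next s becomes -72; next at i=1:; next s becomes -72; next at j=0:; next s becomes -80; next at j=1:; next s becomes -88; next at j=2:; next s becomes -96; next at i=2:; next s becomes -96; next at j=0:; next s becomes -104; next at j=1:; next s becomes -112; next at j=2:; next s becomes -120; next t becomes 4; next final value -116; score_new: t becomes -7; next (!(!((max(y, y) - ((-(-y)) + y)) != min(-3, -4)))) evaluates to true; next y becomes 2; next s becomes 0; next at i=-2:; next v becomes 5; next s becomes 0; next at j=0:; next s becomes -8; next at j=1:; next s becomes -16; next at j=2:; next s becomes -24; next at i=-1:; next v becomes 5; next s becomes -24; next at j=0:; next s becomes -32; next at j=1:; next s becomes -40; next at j=2:; next s becomes -48; next at i=0:; next v becomes 5; next s becomes -48; next at j=0:; next s becomes -56; next at j=1:; next s becomes -64; next at j=2:; next s becomes -72; next at i=1:; next v becomes 5; next s becomes -72; next at j=0:; next s becomes -80; next at j=1:; next s becomes -88; next at j=2:; next s becomes -96; next at i=2:; next v becomes 5; next s becomes -96; next at j=0:; next s becomes -104; next at j=1:; next s becomes -112; next at j=2:; next s becomes -120; next t becomes 4; next final value -116; agreement on -116.
Across all 30 domain points the two functions coincide.
verdict: equivalent


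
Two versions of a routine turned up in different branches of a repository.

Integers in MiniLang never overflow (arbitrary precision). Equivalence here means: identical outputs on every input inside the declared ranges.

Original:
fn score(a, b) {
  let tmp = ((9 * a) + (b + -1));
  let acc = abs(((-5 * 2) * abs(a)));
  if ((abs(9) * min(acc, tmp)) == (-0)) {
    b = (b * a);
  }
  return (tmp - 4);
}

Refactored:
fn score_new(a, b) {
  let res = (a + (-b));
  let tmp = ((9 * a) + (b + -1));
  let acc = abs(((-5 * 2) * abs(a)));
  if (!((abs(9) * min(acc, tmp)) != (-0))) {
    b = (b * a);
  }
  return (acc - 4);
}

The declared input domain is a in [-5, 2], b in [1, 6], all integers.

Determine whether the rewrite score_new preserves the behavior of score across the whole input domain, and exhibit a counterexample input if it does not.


At a=-5, b=1: score gives -49, score_new gives 46.
verdict: not equivalent; witness: a=-5, b=1


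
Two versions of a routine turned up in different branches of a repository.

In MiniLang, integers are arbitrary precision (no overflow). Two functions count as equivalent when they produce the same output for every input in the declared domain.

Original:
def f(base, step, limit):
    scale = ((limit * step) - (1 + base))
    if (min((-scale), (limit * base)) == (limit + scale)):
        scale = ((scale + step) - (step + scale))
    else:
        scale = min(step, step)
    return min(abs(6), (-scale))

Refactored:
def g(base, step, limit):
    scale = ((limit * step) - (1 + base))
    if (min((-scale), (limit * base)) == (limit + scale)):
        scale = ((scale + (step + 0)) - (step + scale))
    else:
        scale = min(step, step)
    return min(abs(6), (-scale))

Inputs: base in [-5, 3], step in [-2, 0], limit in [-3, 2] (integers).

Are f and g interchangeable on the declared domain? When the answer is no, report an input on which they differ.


Although arithmetic usage differs; also constant usage differs, 162/162 inputs agree.
verdict: equivalent


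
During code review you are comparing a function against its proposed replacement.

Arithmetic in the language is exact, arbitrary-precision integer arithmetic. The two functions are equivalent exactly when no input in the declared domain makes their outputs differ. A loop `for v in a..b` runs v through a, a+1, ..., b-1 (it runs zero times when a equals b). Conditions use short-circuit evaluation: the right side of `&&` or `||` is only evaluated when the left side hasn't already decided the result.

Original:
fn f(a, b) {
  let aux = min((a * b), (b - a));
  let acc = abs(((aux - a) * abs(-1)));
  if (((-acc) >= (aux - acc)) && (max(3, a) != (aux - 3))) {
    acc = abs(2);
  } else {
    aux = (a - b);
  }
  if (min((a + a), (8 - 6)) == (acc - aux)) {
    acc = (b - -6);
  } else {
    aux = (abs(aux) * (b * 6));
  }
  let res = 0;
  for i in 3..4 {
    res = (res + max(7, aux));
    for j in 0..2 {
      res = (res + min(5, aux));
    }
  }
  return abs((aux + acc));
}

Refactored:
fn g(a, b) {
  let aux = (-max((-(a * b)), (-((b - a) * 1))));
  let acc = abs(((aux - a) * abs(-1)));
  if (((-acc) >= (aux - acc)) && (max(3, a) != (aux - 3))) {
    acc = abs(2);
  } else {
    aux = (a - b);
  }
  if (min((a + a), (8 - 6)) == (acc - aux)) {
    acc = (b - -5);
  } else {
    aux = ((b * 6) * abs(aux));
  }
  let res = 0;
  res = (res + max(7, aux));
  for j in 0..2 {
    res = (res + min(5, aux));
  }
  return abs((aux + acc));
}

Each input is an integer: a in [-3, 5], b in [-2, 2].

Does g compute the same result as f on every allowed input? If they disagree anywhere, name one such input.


Take a=1, b=1.
f: aux = 0; acc = 1; (((-acc) >= (aux - acc)) && (max(3, a) != (aux - 3))) -> true; acc = 2; (min((a + a), (8 - 6)) == (acc - aux)) -> true; acc = 7; res = 0; [i=3]; res = 7; [j=0]; res = 7; [j=1]; res = 7; return 7
g: aux = 0; acc = 1; (((-acc) >= (aux - acc)) && (max(3, a) != (aux - 3))) -> true; acc = 2; (min((a + a), (8 - 6)) == (acc - aux)) -> true; acc = 6; res = 0; res = 7; [j=0]; res = 7; [j=1]; res = 7; return 6
7 != 6, so the rewrite changes behavior.
verdict: not equivalent; witness: a=1, b=1
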